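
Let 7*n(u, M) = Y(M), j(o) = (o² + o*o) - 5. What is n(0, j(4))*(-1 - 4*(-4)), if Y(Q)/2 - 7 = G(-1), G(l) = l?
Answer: 180/7 ≈ 25.714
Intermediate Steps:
j(o) = -5 + 2*o² (j(o) = (o² + o²) - 5 = 2*o² - 5 = -5 + 2*o²)
Y(Q) = 12 (Y(Q) = 14 + 2*(-1) = 14 - 2 = 12)
n(u, M) = 12/7 (n(u, M) = (⅐)*12 = 12/7)
n(0, j(4))*(-1 - 4*(-4)) = 12*(-1 - 4*(-4))/7 = 12*(-1 + 16)/7 = (12/7)*15 = 180/7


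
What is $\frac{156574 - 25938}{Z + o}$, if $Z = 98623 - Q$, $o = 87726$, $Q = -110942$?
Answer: $\frac{130636}{297291} \approx 0.43942$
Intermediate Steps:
$Z = 209565$ ($Z = 98623 - -110942 = 98623 + 110942 = 209565$)
$\frac{156574 - 25938}{Z + o} = \frac{156574 - 25938}{209565 + 87726} = \frac{130636}{297291}$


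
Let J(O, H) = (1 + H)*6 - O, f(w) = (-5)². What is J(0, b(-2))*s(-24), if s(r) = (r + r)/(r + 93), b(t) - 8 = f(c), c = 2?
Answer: -3264/23 ≈ -141.91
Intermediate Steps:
f(w) = 25
b(t) = 33 (b(t) = 8 + 25 = 33)
J(O, H) = 6 - O + 6*H (J(O, H) = (6 + 6*H) - O = 6 - O + 6*H)
s(r) = 2*r/(93 + r) (s(r) = (2*r)/(93 + r) = 2*r/(93 + r))
J(0, b(-2))*s(-24) = (6 - 1*0 + 6*33)*(2*(-24)/(93 - 24)) = (6 + 0 + 198)*(2*(-24)/69) = 204*(2*(-24)*(1/69)) = 204*(-16/23) = -3264/23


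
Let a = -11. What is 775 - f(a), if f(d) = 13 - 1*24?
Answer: 786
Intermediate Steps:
f(d) = -11 (f(d) = 13 - 24 = -11)
775 - f(a) = 775 - 1*(-11) = 775 + 11 = 786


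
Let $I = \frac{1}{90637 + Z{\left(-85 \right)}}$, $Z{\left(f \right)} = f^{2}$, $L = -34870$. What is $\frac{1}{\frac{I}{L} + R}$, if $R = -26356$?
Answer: $- \frac{3412447940}{89938477906641} \approx -3.7942 \cdot 10^{-5}$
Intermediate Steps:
$I = \frac{1}{97862}$ ($I = \frac{1}{90637 + \left(-85\right)^{2}} = \frac{1}{90637 + 7225} = \frac{1}{97862} \approx 1.0218 \cdot 10^{-5}$)
$\frac{1}{\frac{I}{L} + R} = \frac{1}{\frac{1}{97862 \left(-34870\right)} - 26356} = \frac{1}{\frac{1}{97862} \left(- \frac{1}{34870}\right) - 26356} = \frac{1}{- \frac{1}{3412447940} - 26356} = \frac{1}{- \frac{89938477906641}{3412447940}} = - \frac{3412447940}{89938477906641}$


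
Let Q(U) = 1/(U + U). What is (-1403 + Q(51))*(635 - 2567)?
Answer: 46079810/17 ≈ 2.7106e+6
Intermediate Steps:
Q(U) = 1/(2*U)
(-1403 + Q(51))*(635 - 2567) = (-1403 + (½)/51)*(635 - 2567) = (-1403 + (½)*(1/51))*(-1932) = (-1403 + 1/102)*(-1932) = -143105/102*(-1932) = 46079810/17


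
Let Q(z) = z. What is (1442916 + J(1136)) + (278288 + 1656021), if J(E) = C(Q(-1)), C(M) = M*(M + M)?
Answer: 3377227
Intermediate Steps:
C(M) = 2*M² (C(M) = M*(2*M) = 2*M²)
J(E) = 2 (J(E) = 2*(-1)² = 2*1 = 2)
(1442916 + J(1136)) + (278288 + 1656021) = (1442916 + 2) + (278288 + 1656021) = 1442918 + 1934309 = 3377227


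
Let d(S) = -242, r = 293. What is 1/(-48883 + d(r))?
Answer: -1/49125 ≈ -2.0356e-5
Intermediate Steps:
1/(-48883 + d(r)) = 1/(-48883 - 242) = 1/(-49125) = -1/49125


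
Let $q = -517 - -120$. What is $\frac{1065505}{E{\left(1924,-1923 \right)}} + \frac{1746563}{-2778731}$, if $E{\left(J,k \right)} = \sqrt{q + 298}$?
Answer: $- \frac{1746563}{2778731} - \frac{1065505 i \sqrt{11}}{33} \approx -0.62855 - 1.0709 \cdot 10^{5} i$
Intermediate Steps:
$q = -397$ ($q = -517 + 120 = -397$)
$E{\left(J,k \right)} = 3 i \sqrt{11}$ ($E{\left(J,k \right)} = \sqrt{-397 + 298} = \sqrt{-99} = 3 i \sqrt{11}$)
$\frac{1065505}{E{\left(1924,-1923 \right)}} + \frac{1746563}{-2778731} = \frac{1065505}{3 i \sqrt{11}} + \frac{1746563}{-2778731} = 1065505 \left(- \frac{i \sqrt{11}}{33}\right) + 1746563 \left(- \frac{1}{2778731}\right) = - \frac{1065505 i \sqrt{11}}{33} - \frac{1746563}{2778731} = - \frac{1746563}{2778731} - \frac{1065505 i \sqrt{11}}{33}$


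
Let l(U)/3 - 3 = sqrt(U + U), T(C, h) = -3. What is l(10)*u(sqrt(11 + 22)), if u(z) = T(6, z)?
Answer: -27 - 18*sqrt(5) ≈ -67.249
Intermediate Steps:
l(U) = 9 + 3*sqrt(2)*sqrt(U) (l(U) = 9 + 3*sqrt(U + U) = 9 + 3*sqrt(2*U) = 9 + 3*(sqrt(2)*sqrt(U)) = 9 + 3*sqrt(2)*sqrt(U))
u(z) = -3
l(10)*u(sqrt(11 + 22)) = (9 + 3*sqrt(2)*sqrt(10))*(-3) = (9 + 6*sqrt(5))*(-3) = -27 - 18*sqrt(5)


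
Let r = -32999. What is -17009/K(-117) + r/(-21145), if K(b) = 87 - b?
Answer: -352923509/4313580 ≈ -81.817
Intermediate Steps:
-17009/K(-117) + r/(-21145) = -17009/(87 - 1*(-117)) - 32999/(-21145) = -17009/(87 + 117) - 32999*(-1/21145) = -17009/204 + 32999/21145 = -352923509/4313580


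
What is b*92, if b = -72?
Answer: -6624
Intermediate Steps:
b*92 = -72*92 = -6624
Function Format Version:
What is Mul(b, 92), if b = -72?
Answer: -6624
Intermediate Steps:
Mul(b, 92) = Mul(-72, 92) = -6624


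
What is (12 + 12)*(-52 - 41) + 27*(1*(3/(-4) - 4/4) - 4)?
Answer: -9549/4 ≈ -2387.3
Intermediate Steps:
(12 + 12)*(-52 - 41) + 27*(1*(3/(-4) - 4/4) - 4) = 24*(-93) + 27*(1*(3*(-1/4) - 4*1/4) - 4) = -2232 + 27*(1*(-3/4 - 1) - 4) = -2232 + 27*(1*(-7/4) - 4) = -2232 + 27*(-7/4 - 4) = -2232 + 27*(-23/4) = -2232 - 621/4 = -9549/4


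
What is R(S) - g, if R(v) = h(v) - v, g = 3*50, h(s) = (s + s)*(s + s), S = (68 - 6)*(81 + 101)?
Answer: 509303190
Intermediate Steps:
S = 11284 (S = 62*182 = 11284)
h(s) = 4*s² (h(s) = (2*s)*(2*s) = 4*s²)
g = 150
R(v) = -v + 4*v² (R(v) = 4*v² - v = -v + 4*v²)
R(S) - g = 11284*(-1 + 4*11284) - 1*150 = 11284*(-1 + 45136) - 150 = 11284*45135 - 150 = 509303340 - 150 = 509303190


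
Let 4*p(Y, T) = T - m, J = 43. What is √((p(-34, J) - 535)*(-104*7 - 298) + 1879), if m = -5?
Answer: √538477 ≈ 733.81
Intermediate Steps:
p(Y, T) = 5/4 + T/4 (p(Y, T) = (T - 1*(-5))/4 = (T + 5)/4 = (5 + T)/4 = 5/4 + T/4)
√((p(-34, J) - 535)*(-104*7 - 298) + 1879) = √(((5/4 + (¼)*43) - 535)*(-104*7 - 298) + 1879) = √(((5/4 + 43/4) - 535)*(-1*728 - 298) + 1879) = √((12 - 535)*(-728 - 298) + 1879) = √(-523*(-1026) + 1879) = √(536598 + 1879) = √538477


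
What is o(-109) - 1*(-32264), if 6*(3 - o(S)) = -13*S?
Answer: 192185/6 ≈ 32031.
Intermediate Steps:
o(S) = 3 + 13*S/6 (o(S) = 3 - (-13)*S/6 = 3 + 13*S/6)
o(-109) - 1*(-32264) = (3 + (13/6)*(-109)) - 1*(-32264) = (3 - 1417/6) + 32264 = -1399/6 + 32264 = 192185/6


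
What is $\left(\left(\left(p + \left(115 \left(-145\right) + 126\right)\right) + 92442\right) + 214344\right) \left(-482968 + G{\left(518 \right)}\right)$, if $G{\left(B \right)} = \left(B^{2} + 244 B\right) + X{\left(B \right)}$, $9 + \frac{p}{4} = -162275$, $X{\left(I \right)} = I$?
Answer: $31487644866$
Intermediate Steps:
$p = -649136$ ($p = -36 + 4 \left(-162275\right) = -36 - 649100 = -649136$)
$G{\left(B \right)} = B^{2} + 245 B$ ($G{\left(B \right)} = \left(B^{2} + 244 B\right) + B = B^{2} + 245 B$)
$\left(\left(\left(p + \left(115 \left(-145\right) + 126\right)\right) + 92442\right) + 214344\right) \left(-482968 + G{\left(518 \right)}\right) = \left(\left(\left(-649136 + \left(115 \left(-145\right) + 126\right)\right) + 92442\right) + 214344\right) \left(-482968 + 518 \left(245 + 518\right)\right) = \left(\left(\left(-649136 + \left(-16675 + 126\right)\right) + 92442\right) + 214344\right) \left(-482968 + 518 \cdot 763\right) = \left(\left(\left(-649136 - 16549\right) + 92442\right) + 214344\right) \left(-482968 + 395234\right) = \left(\left(-665685 + 92442\right) + 214344\right) \left(-87734\right) = \left(-573243 + 214344\right) \left(-87734\right) = \left(-358899\right) \left(-87734\right) = 31487644866$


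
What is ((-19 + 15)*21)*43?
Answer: -3612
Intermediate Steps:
((-19 + 15)*21)*43 = -4*21*43 = -84*43 = -3612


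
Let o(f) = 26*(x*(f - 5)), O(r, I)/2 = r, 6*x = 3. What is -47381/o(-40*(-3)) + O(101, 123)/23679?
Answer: -1121632709/35400105 ≈ -31.684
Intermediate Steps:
x = ½ (x = (⅙)*3 = ½ ≈ 0.50000)
O(r, I) = 2*r
o(f) = -65 + 13*f (o(f) = 26*((f - 5)/2) = 26*((-5 + f)/2) = 26*(-5/2 + f/2) = -65 + 13*f)
-47381/o(-40*(-3)) + O(101, 123)/23679 = -47381/(-65 + 13*(-40*(-3))) + (2*101)/23679 = -47381/(-65 + 13*120) + 202*(1/23679) = -47381/(-65 + 1560) + 202/23679 = -47381/1495 + 202/23679 = -1121632709/35400105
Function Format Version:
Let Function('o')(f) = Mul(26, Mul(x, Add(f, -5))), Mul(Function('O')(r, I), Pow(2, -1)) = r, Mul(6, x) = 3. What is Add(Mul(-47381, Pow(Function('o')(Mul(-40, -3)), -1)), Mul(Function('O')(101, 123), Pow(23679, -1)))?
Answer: Rational(-1121632709, 35400105) ≈ -31.684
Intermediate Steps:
x = Rational(1, 2) (x = Mul(Rational(1, 6), 3) = Rational(1, 2) ≈ 0.50000)
Function('O')(r, I) = Mul(2, r)
Function('o')(f) = Add(-65, Mul(13, f)) (Function('o')(f) = Mul(26, Mul(Rational(1, 2), Add(f, -5))) = Mul(26, Mul(Rational(1, 2), Add(-5, f))) = Mul(26, Add(Rational(-5, 2), Mul(Rational(1, 2), f))) = Add(-65, Mul(13, f)))
Add(Mul(-47381, Pow(Function('o')(Mul(-40, -3)), -1)), Mul(Function('O')(101, 123), Pow(23679, -1))) = Add(Mul(-47381, Pow(Add(-65, Mul(13, Mul(-40, -3))), -1)), Mul(Mul(2, 101), Pow(23679, -1))) = Add(Mul(-47381, Pow(Add(-65, Mul(13, 120)), -1)), Mul(202, Rational(1, 23679))) = Add(Mul(-47381, Pow(Add(-65, 1560), -1)), Rational(202, 23679)) = Add(Mul(-47381, Pow(1495, -1)), Rational(202, 23679)) = Add(Mul(-47381, Rational(1, 1495)), Rational(202, 23679)) = Add(Rational(-47381, 1495), Rational(202, 23679)) = Rational(-1121632709, 35400105)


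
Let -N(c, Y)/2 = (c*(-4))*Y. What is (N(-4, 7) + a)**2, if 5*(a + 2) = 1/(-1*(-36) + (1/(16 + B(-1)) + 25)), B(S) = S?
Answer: 42854382169/839056 ≈ 51075.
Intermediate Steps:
N(c, Y) = 8*Y*c (N(c, Y) = -2*c*(-4)*Y = -2*(-4*c)*Y = -(-8)*Y*c = 8*Y*c)
a = -1829/916 (a = -2 + 1/(5*(-1*(-36) + (1/(16 - 1) + 25))) = -2 + 1/(5*(36 + (1/15 + 25))) = -2 + 1/(5*(36 + 376/15)) = -2 + 1/(5*(916/15)) = -2 + (1/5)*(15/916) = -2 + 3/916 = -1829/916 ≈ -1.9967)
(N(-4, 7) + a)**2 = (8*7*(-4) - 1829/916)**2 = (-224 - 1829/916)**2 = (-207013/916)**2 = 42854382169/839056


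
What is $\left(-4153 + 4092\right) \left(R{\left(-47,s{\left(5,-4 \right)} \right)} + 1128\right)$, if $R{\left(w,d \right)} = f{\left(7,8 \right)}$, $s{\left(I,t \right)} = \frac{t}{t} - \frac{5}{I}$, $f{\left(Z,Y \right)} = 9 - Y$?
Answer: $-68869$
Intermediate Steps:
$s{\left(I,t \right)} = 1 - \frac{5}{I}$
$R{\left(w,d \right)} = 1$ ($R{\left(w,d \right)} = 9 - 8 = 1$)
$\left(-4153 + 4092\right) \left(R{\left(-47,s{\left(5,-4 \right)} \right)} + 1128\right) = \left(-4153 + 4092\right) \left(1 + 1128\right) = \left(-61\right) 1129 = -68869$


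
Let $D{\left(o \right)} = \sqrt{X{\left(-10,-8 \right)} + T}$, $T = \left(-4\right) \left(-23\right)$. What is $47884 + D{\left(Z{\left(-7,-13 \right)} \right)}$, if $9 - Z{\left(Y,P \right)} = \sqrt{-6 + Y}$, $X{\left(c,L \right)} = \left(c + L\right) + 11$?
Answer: $47884 + \sqrt{85} \approx 47893.0$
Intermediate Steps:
$X{\left(c,L \right)} = 11 + L + c$ ($X{\left(c,L \right)} = \left(L + c\right) + 11 = 11 + L + c$)
$T = 92$
$Z{\left(Y,P \right)} = 9 - \sqrt{-6 + Y}$
$D{\left(o \right)} = \sqrt{85}$ ($D{\left(o \right)} = \sqrt{\left(11 - 8 - 10\right) + 92} = \sqrt{-7 + 92} = \sqrt{85}$)
$47884 + D{\left(Z{\left(-7,-13 \right)} \right)} = 47884 + \sqrt{85}$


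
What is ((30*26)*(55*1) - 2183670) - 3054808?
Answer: -5195578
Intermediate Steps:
((30*26)*(55*1) - 2183670) - 3054808 = (780*55 - 2183670) - 3054808 = (42900 - 2183670) - 3054808 = -2140770 - 3054808 = -5195578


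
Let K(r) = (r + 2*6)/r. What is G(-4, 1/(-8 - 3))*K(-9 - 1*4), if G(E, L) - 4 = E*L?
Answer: 48/143 ≈ 0.33566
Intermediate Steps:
K(r) = (12 + r)/r (K(r) = (r + 12)/r = (12 + r)/r)
G(E, L) = 4 + E*L
G(-4, 1/(-8 - 3))*K(-9 - 1*4) = (4 - 4/(-8 - 3))*((12 + (-9 - 1*4))/(-9 - 1*4)) = (4 - 4/(-11))*((12 + (-9 - 4))/(-9 - 4)) = (4 - 4*(-1/11))*((12 - 13)/(-13)) = (4 + 4/11)*(-1/13*(-1)) = (48/11)*(1/13) = 48/143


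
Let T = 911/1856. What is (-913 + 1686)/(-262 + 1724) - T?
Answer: 51403/1356736 ≈ 0.037887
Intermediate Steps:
T = 911/1856 (T = 911*(1/1856) = 911/1856 ≈ 0.49084)
(-913 + 1686)/(-262 + 1724) - T = (-913 + 1686)/(-262 + 1724) - 1*911/1856 = 773/1462 - 911/1856 = 51403/1356736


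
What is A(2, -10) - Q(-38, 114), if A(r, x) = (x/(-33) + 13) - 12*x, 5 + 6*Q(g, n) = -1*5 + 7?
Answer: 8831/66 ≈ 133.80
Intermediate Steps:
Q(g, n) = -½ (Q(g, n) = -⅚ + (-1*5 + 7)/6 = -⅚ + (-5 + 7)/6 = -⅚ + (⅙)*2 = -⅚ + ⅓ = -½)
A(r, x) = 13 - 397*x/33 (A(r, x) = (x*(-1/33) + 13) - 12*x = (-x/33 + 13) - 12*x = (13 - x/33) - 12*x = 13 - 397*x/33)
A(2, -10) - Q(-38, 114) = (13 - 397/33*(-10)) - 1*(-½) = (13 + 3970/33) + ½ = 4399/33 + ½ = 8831/66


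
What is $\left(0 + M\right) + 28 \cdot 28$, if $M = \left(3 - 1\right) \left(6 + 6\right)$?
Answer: $808$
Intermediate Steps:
$M = 24$ ($M = 2 \cdot 12 = 24$)
$\left(0 + M\right) + 28 \cdot 28 = \left(0 + 24\right) + 28 \cdot 28 = 24 + 784 = 808$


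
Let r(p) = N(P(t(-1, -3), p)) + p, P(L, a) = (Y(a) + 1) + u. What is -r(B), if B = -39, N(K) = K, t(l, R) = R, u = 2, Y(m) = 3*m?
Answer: 153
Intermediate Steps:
P(L, a) = 3 + 3*a (P(L, a) = (3*a + 1) + 2 = (1 + 3*a) + 2 = 3 + 3*a)
r(p) = 3 + 4*p (r(p) = (3 + 3*p) + p = 3 + 4*p)
-r(B) = -(3 + 4*(-39)) = -(3 - 156) = -1*(-153) = 153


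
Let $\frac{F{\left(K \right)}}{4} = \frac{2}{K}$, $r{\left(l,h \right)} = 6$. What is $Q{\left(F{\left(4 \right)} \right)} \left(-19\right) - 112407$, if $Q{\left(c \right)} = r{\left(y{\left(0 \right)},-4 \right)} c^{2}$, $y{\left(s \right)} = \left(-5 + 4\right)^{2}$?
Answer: $-112863$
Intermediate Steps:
$y{\left(s \right)} = 1$ ($y{\left(s \right)} = \left(-1\right)^{2} = 1$)
$F{\left(K \right)} = \frac{8}{K}$ ($F{\left(K \right)} = 4 \frac{2}{K} = \frac{8}{K}$)
$Q{\left(c \right)} = 6 c^{2}$
$Q{\left(F{\left(4 \right)} \right)} \left(-19\right) - 112407 = 6 \left(\frac{8}{4}\right)^{2} \left(-19\right) - 112407 = 6 \left(8 \cdot \frac{1}{4}\right)^{2} \left(-19\right) - 112407 = 6 \cdot 2^{2} \left(-19\right) - 112407 = 6 \cdot 4 \left(-19\right) - 112407 = 24 \left(-19\right) - 112407 = -456 - 112407 = -112863$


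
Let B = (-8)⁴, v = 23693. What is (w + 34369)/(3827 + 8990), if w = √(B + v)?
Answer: 34369/12817 + √27789/12817 ≈ 2.6945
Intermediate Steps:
B = 4096
w = √27789 (w = √(4096 + 23693) = √27789 ≈ 166.70)
(w + 34369)/(3827 + 8990) = (√27789 + 34369)/(3827 + 8990) = (34369 + √27789)/12817 = (34369 + √27789)*(1/12817) = 34369/12817 + √27789/12817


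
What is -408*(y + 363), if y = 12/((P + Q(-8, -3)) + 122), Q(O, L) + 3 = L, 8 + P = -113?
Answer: -735624/5 ≈ -1.4712e+5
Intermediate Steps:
P = -121 (P = -8 - 113 = -121)
Q(O, L) = -3 + L
y = -12/5 (y = 12/((-121 + (-3 - 3)) + 122) = 12/((-121 - 6) + 122) = 12/(-127 + 122) = 12/(-5) = 12*(-⅕) = -12/5 ≈ -2.4000)
-408*(y + 363) = -408*(-12/5 + 363) = -408*1803/5 = -735624/5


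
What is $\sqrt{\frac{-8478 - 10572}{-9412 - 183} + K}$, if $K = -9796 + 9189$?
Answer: $\frac{i \sqrt{2228003137}}{1919} \approx 24.597 i$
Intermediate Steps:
$K = -607$
$\sqrt{\frac{-8478 - 10572}{-9412 - 183} + K} = \sqrt{\frac{-8478 - 10572}{-9412 - 183} - 607} = \sqrt{- \frac{19050}{-9595} - 607} = \sqrt{\left(-19050\right) \left(- \frac{1}{9595}\right) - 607} = \sqrt{\frac{3810}{1919} - 607} = \sqrt{- \frac{1161023}{1919}} = \frac{i \sqrt{2228003137}}{1919}$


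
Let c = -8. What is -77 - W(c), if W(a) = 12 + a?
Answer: -81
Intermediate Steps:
-77 - W(c) = -77 - (12 - 8) = -77 - 1*4 = -77 - 4 = -81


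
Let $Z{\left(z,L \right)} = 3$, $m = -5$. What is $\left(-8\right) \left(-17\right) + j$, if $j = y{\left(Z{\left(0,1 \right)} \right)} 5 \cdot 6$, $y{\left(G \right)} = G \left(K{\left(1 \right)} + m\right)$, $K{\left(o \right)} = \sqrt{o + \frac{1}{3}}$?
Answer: $-314 + 60 \sqrt{3} \approx -210.08$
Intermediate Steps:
$K{\left(o \right)} = \sqrt{\frac{1}{3} + o}$ ($K{\left(o \right)} = \sqrt{o + \frac{1}{3}} = \sqrt{\frac{1}{3} + o}$)
$y{\left(G \right)} = G \left(-5 + \frac{2 \sqrt{3}}{3}\right)$ ($y{\left(G \right)} = G \left(\frac{\sqrt{3 + 9 \cdot 1}}{3} - 5\right) = G \left(\frac{\sqrt{3 + 9}}{3} - 5\right) = G \left(\frac{\sqrt{12}}{3} - 5\right) = G \left(\frac{2 \sqrt{3}}{3} - 5\right) = G \left(-5 + \frac{2 \sqrt{3}}{3}\right)$)
$j = -450 + 60 \sqrt{3}$ ($j = \frac{1}{3} \cdot 3 \left(-15 + 2 \sqrt{3}\right) 5 \cdot 6 = \left(-15 + 2 \sqrt{3}\right) 30 = -450 + 60 \sqrt{3} \approx -346.08$)
$\left(-8\right) \left(-17\right) + j = \left(-8\right) \left(-17\right) - \left(450 - 60 \sqrt{3}\right) = 136 - \left(450 - 60 \sqrt{3}\right) = -314 + 60 \sqrt{3}$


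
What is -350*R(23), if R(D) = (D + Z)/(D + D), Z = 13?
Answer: -6300/23 ≈ -273.91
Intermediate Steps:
R(D) = (13 + D)/(2*D) (R(D) = (D + 13)/(D + D) = (13 + D)/((2*D)) = (13 + D)*(1/(2*D)) = (13 + D)/(2*D))
-350*R(23) = -175*(13 + 23)/23 = -175*36/23 = -350*18/23 = -6300/23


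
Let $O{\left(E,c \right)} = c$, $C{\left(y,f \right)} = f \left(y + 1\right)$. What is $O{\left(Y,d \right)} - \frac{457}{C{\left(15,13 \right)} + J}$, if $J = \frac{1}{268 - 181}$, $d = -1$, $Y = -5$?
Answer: $- \frac{57856}{18097} \approx -3.197$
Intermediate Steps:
$C{\left(y,f \right)} = f \left(1 + y\right)$
$J = \frac{1}{87} \approx 0.011494$
$O{\left(Y,d \right)} - \frac{457}{C{\left(15,13 \right)} + J} = -1 - \frac{457}{13 \left(1 + 15\right) + \frac{1}{87}} = -1 - \frac{457}{13 \cdot 16 + \frac{1}{87}} = -1 - \frac{457}{208 + \frac{1}{87}} = -1 - \frac{457}{\frac{18097}{87}} = -1 - \frac{39759}{18097} = - \frac{57856}{18097}$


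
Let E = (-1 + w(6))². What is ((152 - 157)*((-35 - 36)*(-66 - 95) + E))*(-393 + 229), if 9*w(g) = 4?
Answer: 759267520/81 ≈ 9.3737e+6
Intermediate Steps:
w(g) = 4/9 (w(g) = (⅑)*4 = 4/9)
E = 25/81 (E = (-1 + 4/9)² = (-5/9)² = 25/81 ≈ 0.30864)
((152 - 157)*((-35 - 36)*(-66 - 95) + E))*(-393 + 229) = ((152 - 157)*((-35 - 36)*(-66 - 95) + 25/81))*(-393 + 229) = -5*(-71*(-161) + 25/81)*(-164) = -5*(11431 + 25/81)*(-164) = -5*925936/81*(-164) = -4629680/81*(-164) = 759267520/81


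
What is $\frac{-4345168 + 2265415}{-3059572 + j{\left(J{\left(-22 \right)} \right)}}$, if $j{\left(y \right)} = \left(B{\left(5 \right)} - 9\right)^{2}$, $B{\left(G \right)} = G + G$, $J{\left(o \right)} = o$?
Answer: $\frac{693251}{1019857} \approx 0.67975$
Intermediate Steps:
$B{\left(G \right)} = 2 G$
$j{\left(y \right)} = 1$ ($j{\left(y \right)} = \left(2 \cdot 5 - 9\right)^{2} = \left(10 - 9\right)^{2} = 1^{2} = 1$)
$\frac{-4345168 + 2265415}{-3059572 + j{\left(J{\left(-22 \right)} \right)}} = \frac{-4345168 + 2265415}{-3059572 + 1} = - \frac{2079753}{-3059571} = \left(-2079753\right) \left(- \frac{1}{3059571}\right) = \frac{693251}{1019857}$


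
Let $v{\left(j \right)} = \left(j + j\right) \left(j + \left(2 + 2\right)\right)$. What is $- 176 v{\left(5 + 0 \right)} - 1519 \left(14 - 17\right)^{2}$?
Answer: $-29511$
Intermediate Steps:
$v{\left(j \right)} = 2 j \left(4 + j\right)$ ($v{\left(j \right)} = 2 j \left(j + 4\right) = 2 j \left(4 + j\right)$)
$- 176 v{\left(5 + 0 \right)} - 1519 \left(14 - 17\right)^{2} = - 176 \cdot 2 \left(5 + 0\right) \left(4 + \left(5 + 0\right)\right) - 1519 \left(14 - 17\right)^{2} = - 176 \cdot 2 \cdot 5 \left(4 + 5\right) - 1519 \left(-3\right)^{2} = - 176 \cdot 2 \cdot 5 \cdot 9 - 13671 = \left(-176\right) 90 - 13671 = -15840 - 13671 = -29511$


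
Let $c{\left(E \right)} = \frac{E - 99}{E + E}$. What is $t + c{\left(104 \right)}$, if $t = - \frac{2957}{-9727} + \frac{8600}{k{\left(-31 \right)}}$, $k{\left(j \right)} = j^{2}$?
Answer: $\frac{18037464651}{1944310576} \approx 9.2771$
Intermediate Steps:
$c{\left(E \right)} = \frac{-99 + E}{2 E}$
$t = \frac{86493877}{9347647}$ ($t = - \frac{2957}{-9727} + \frac{8600}{\left(-31\right)^{2}} = \left(-2957\right) \left(- \frac{1}{9727}\right) + \frac{8600}{961} = \frac{2957}{9727} + 8600 \cdot \frac{1}{961} = \frac{2957}{9727} + \frac{8600}{961} = \frac{86493877}{9347647} \approx 9.253$)
$t + c{\left(104 \right)} = \frac{86493877}{9347647} + \frac{-99 + 104}{2 \cdot 104} = \frac{86493877}{9347647} + \frac{1}{2} \cdot \frac{1}{104} \cdot 5 = \frac{86493877}{9347647} + \frac{5}{208} = \frac{18037464651}{1944310576}$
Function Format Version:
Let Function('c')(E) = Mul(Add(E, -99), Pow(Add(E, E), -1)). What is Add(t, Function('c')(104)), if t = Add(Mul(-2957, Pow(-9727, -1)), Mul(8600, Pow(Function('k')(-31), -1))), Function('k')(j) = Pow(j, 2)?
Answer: Rational(18037464651, 1944310576) ≈ 9.2771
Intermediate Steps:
Function('c')(E) = Mul(Rational(1, 2), Pow(E, -1), Add(-99, E)) (Function('c')(E) = Mul(Add(-99, E), Pow(Mul(2, E), -1)) = Mul(Add(-99, E), Mul(Rational(1, 2), Pow(E, -1))) = Mul(Rational(1, 2), Pow(E, -1), Add(-99, E)))
t = Rational(86493877, 9347647) (t = Add(Mul(-2957, Pow(-9727, -1)), Mul(8600, Pow(Pow(-31, 2), -1))) = Add(Mul(-2957, Rational(-1, 9727)), Mul(8600, Pow(961, -1))) = Add(Rational(2957, 9727), Mul(8600, Rational(1, 961))) = Add(Rational(2957, 9727), Rational(8600, 961)) = Rational(86493877, 9347647) ≈ 9.2530)
Add(t, Function('c')(104)) = Add(Rational(86493877, 9347647), Mul(Rational(1, 2), Pow(104, -1), Add(-99, 104))) = Add(Rational(86493877, 9347647), Mul(Rational(1, 2), Rational(1, 104), 5)) = Add(Rational(86493877, 9347647), Rational(5, 208)) = Rational(18037464651, 1944310576)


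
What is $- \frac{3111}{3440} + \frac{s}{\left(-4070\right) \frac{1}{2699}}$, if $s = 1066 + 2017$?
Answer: $- \frac{572739205}{280016} \approx -2045.4$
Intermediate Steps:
$s = 3083$
$- \frac{3111}{3440} + \frac{s}{\left(-4070\right) \frac{1}{2699}} = - \frac{3111}{3440} + \frac{3083}{\left(-4070\right) \frac{1}{2699}} = \left(-3111\right) \frac{1}{3440} + \frac{3083}{\left(-4070\right) \frac{1}{2699}} = - \frac{3111}{3440} + \frac{3083}{- \frac{4070}{2699}} = - \frac{3111}{3440} + 3083 \left(- \frac{2699}{4070}\right) = - \frac{3111}{3440} - \frac{8321017}{4070} = - \frac{572739205}{280016}$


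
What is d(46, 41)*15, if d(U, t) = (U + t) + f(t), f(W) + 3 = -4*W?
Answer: -1200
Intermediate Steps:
f(W) = -3 - 4*W
d(U, t) = -3 + U - 3*t (d(U, t) = (U + t) + (-3 - 4*t) = -3 + U - 3*t)
d(46, 41)*15 = (-3 + 46 - 3*41)*15 = (-3 + 46 - 123)*15 = -80*15 = -1200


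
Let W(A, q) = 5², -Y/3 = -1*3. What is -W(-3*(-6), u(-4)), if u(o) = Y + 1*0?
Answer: -25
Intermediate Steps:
Y = 9 (Y = -(-3)*3 = -3*(-3) = 9)
u(o) = 9 (u(o) = 9 + 1*0 = 9 + 0 = 9)
W(A, q) = 25
-W(-3*(-6), u(-4)) = -1*25 = -25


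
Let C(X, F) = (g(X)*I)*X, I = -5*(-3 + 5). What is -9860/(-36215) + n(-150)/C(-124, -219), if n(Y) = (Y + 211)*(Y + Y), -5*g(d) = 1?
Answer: 33258989/449066 ≈ 74.063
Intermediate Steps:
g(d) = -⅕ (g(d) = -⅕*1 = -⅕)
n(Y) = 2*Y*(211 + Y) (n(Y) = (211 + Y)*(2*Y) = 2*Y*(211 + Y))
I = -10 (I = -5*2 = -10)
C(X, F) = 2*X (C(X, F) = (-⅕*(-10))*X = 2*X)
-9860/(-36215) + n(-150)/C(-124, -219) = -9860/(-36215) + (2*(-150)*(211 - 150))/((2*(-124))) = -9860*(-1/36215) + (2*(-150)*61)/(-248) = 1972/7243 - 18300*(-1/248) = 1972/7243 + 4575/62 = 33258989/449066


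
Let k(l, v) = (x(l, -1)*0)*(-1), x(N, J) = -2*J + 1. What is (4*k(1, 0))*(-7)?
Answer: 0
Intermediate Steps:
x(N, J) = 1 - 2*J
k(l, v) = 0 (k(l, v) = ((1 - 2*(-1))*0)*(-1) = ((1 + 2)*0)*(-1) = (3*0)*(-1) = 0*(-1) = 0)
(4*k(1, 0))*(-7) = (4*0)*(-7) = 0*(-7) = 0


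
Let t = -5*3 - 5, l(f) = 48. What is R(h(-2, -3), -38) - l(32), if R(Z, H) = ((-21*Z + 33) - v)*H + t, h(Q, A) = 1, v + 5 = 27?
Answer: 312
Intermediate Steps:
v = 22 (v = -5 + 27 = 22)
t = -20 (t = -15 - 5 = -20)
R(Z, H) = -20 + H*(11 - 21*Z) (R(Z, H) = ((-21*Z + 33) - 1*22)*H - 20 = ((33 - 21*Z) - 22)*H - 20 = (11 - 21*Z)*H - 20 = H*(11 - 21*Z) - 20 = -20 + H*(11 - 21*Z))
R(h(-2, -3), -38) - l(32) = (-20 + 11*(-38) - 21*(-38)*1) - 1*48 = (-20 - 418 + 798) - 48 = 360 - 48 = 312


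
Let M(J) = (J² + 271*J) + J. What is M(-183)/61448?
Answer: -16287/61448 ≈ -0.26505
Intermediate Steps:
M(J) = J² + 272*J
M(-183)/61448 = -183*(272 - 183)/61448 = -183*89*(1/61448) = -16287*1/61448 = -16287/61448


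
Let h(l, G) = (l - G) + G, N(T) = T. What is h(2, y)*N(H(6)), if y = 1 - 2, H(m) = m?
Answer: 12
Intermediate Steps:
y = -1
h(l, G) = l
h(2, y)*N(H(6)) = 2*6 = 12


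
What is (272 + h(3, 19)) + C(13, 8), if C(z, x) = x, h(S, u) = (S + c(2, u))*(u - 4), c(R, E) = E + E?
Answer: 895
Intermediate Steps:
c(R, E) = 2*E
h(S, u) = (-4 + u)*(S + 2*u) (h(S, u) = (S + 2*u)*(u - 4) = (S + 2*u)*(-4 + u) = (-4 + u)*(S + 2*u))
(272 + h(3, 19)) + C(13, 8) = (272 + (-8*19 - 4*3 + 2*19² + 3*19)) + 8 = (272 + (-152 - 12 + 2*361 + 57)) + 8 = (272 + (-152 - 12 + 722 + 57)) + 8 = (272 + 615) + 8 = 887 + 8 = 895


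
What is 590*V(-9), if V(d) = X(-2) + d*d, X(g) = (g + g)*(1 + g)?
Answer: 50150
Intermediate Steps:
X(g) = 2*g*(1 + g) (X(g) = (2*g)*(1 + g) = 2*g*(1 + g))
V(d) = 4 + d² (V(d) = 2*(-2)*(1 - 2) + d*d = 2*(-2)*(-1) + d² = 4 + d²)
590*V(-9) = 590*(4 + (-9)²) = 590*(4 + 81) = 590*85 = 50150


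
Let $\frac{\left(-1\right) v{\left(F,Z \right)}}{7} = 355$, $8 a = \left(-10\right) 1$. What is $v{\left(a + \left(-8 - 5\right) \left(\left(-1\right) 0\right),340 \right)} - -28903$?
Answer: $26418$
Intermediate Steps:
$a = - \frac{5}{4}$ ($a = \frac{\left(-10\right) 1}{8} = \frac{1}{8} \left(-10\right) = - \frac{5}{4} \approx -1.25$)
$v{\left(F,Z \right)} = -2485$ ($v{\left(F,Z \right)} = \left(-7\right) 355 = -2485$)
$v{\left(a + \left(-8 - 5\right) \left(\left(-1\right) 0\right),340 \right)} - -28903 = -2485 - -28903 = -2485 + 28903 = 26418$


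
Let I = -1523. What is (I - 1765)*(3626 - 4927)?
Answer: 4277688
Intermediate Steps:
(I - 1765)*(3626 - 4927) = (-1523 - 1765)*(3626 - 4927) = -3288*(-1301) = 4277688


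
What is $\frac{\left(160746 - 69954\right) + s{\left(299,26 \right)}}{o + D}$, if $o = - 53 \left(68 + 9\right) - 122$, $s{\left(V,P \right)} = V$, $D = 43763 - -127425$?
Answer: $\frac{1001}{1835} \approx 0.5455$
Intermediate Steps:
$D = 171188$ ($D = 43763 + 127425 = 171188$)
$o = -4203$ ($o = \left(-53\right) 77 - 122 = -4081 - 122 = -4203$)
$\frac{\left(160746 - 69954\right) + s{\left(299,26 \right)}}{o + D} = \frac{\left(160746 - 69954\right) + 299}{-4203 + 171188} = \frac{90792 + 299}{166985} = 91091 \cdot \frac{1}{166985} = \frac{1001}{1835}$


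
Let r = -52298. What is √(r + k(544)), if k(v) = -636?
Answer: I*√52934 ≈ 230.07*I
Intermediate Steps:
√(r + k(544)) = √(-52298 - 636) = √(-52934) = I*√52934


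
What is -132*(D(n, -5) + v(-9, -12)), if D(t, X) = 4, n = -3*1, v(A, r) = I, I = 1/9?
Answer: -1628/3 ≈ -542.67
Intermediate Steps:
I = ⅑ ≈ 0.11111
v(A, r) = ⅑
n = -3
-132*(D(n, -5) + v(-9, -12)) = -132*(4 + ⅑) = -132*37/9 = -1628/3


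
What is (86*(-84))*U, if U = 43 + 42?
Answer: -614040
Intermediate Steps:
U = 85
(86*(-84))*U = (86*(-84))*85 = -7224*85 = -614040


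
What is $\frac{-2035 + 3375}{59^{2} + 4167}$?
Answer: $\frac{335}{1912} \approx 0.17521$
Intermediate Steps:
$\frac{-2035 + 3375}{59^{2} + 4167} = \frac{1340}{3481 + 4167} = \frac{1340}{7648} = 1340 \cdot \frac{1}{7648} = \frac{335}{1912}$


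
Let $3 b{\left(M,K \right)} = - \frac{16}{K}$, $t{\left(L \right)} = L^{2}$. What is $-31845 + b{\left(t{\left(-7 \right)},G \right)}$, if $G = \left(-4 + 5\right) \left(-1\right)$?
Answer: $- \frac{95519}{3} \approx -31840.0$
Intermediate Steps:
$G = -1$ ($G = 1 \left(-1\right) = -1$)
$b{\left(M,K \right)} = - \frac{16}{3 K}$ ($b{\left(M,K \right)} = \frac{\left(-16\right) \frac{1}{K}}{3} = - \frac{16}{3 K}$)
$-31845 + b{\left(t{\left(-7 \right)},G \right)} = -31845 - \frac{16}{3 \left(-1\right)} = -31845 - - \frac{16}{3} = -31845 + \frac{16}{3} = - \frac{95519}{3}$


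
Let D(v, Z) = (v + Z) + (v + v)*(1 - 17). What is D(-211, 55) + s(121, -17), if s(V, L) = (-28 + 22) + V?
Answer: 6711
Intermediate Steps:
s(V, L) = -6 + V
D(v, Z) = Z - 31*v (D(v, Z) = (Z + v) + (2*v)*(-16) = (Z + v) - 32*v = Z - 31*v)
D(-211, 55) + s(121, -17) = (55 - 31*(-211)) + (-6 + 121) = (55 + 6541) + 115 = 6596 + 115 = 6711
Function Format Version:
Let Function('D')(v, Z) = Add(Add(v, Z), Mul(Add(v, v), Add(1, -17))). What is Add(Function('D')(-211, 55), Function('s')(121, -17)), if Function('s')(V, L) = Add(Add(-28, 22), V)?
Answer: 6711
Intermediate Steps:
Function('s')(V, L) = Add(-6, V)
Function('D')(v, Z) = Add(Z, Mul(-31, v)) (Function('D')(v, Z) = Add(Add(Z, v), Mul(Mul(2, v), -16)) = Add(Add(Z, v), Mul(-32, v)) = Add(Z, Mul(-31, v)))
Add(Function('D')(-211, 55), Function('s')(121, -17)) = Add(Add(55, Mul(-31, -211)), Add(-6, 121)) = Add(Add(55, 6541), 115) = Add(6596, 115) = 6711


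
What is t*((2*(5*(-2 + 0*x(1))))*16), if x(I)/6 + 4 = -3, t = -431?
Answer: 137920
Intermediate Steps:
x(I) = -42 (x(I) = -24 + 6*(-3) = -24 - 18 = -42)
t*((2*(5*(-2 + 0*x(1))))*16) = -431*2*(5*(-2 + 0*(-42)))*16 = -431*2*(5*(-2 + 0))*16 = -431*2*(5*(-2))*16 = -431*2*(-10)*16 = -(-8620)*16 = -431*(-320) = 137920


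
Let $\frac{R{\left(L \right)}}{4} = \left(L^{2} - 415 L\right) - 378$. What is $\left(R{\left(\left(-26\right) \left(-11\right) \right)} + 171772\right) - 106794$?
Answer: $-84110$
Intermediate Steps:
$R{\left(L \right)} = -1512 - 1660 L + 4 L^{2}$ ($R{\left(L \right)} = 4 \left(\left(L^{2} - 415 L\right) - 378\right) = 4 \left(-378 + L^{2} - 415 L\right) = -1512 - 1660 L + 4 L^{2}$)
$\left(R{\left(\left(-26\right) \left(-11\right) \right)} + 171772\right) - 106794 = \left(\left(-1512 - 1660 \left(\left(-26\right) \left(-11\right)\right) + 4 \left(\left(-26\right) \left(-11\right)\right)^{2}\right) + 171772\right) - 106794 = \left(\left(-1512 - 474760 + 4 \cdot 286^{2}\right) + 171772\right) - 106794 = \left(\left(-1512 - 474760 + 4 \cdot 81796\right) + 171772\right) - 106794 = \left(\left(-1512 - 474760 + 327184\right) + 171772\right) - 106794 = \left(-149088 + 171772\right) - 106794 = 22684 - 106794 = -84110$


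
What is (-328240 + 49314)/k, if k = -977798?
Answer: 139463/488899 ≈ 0.28526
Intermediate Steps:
(-328240 + 49314)/k = (-328240 + 49314)/(-977798) = -278926*(-1/977798) = 139463/488899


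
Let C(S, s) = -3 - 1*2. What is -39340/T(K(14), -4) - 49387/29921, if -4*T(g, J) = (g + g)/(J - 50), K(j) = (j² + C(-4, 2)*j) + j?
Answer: -908091895/29921 ≈ -30350.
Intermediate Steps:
C(S, s) = -5 (C(S, s) = -3 - 2 = -5)
K(j) = j² - 4*j (K(j) = (j² - 5*j) + j = j² - 4*j)
T(g, J) = -g/(2*(-50 + J)) (T(g, J) = -(g + g)/(4*(J - 50)) = -2*g/(4*(-50 + J)) = -g/(2*(-50 + J)))
-39340/T(K(14), -4) - 49387/29921 = -39340*(-(-100 + 2*(-4))/(14*(-4 + 14))) - 49387/29921 = -39340/((-14*10/(-100 - 8))) - 49387*1/29921 = -39340/((-1*140/(-108))) - 49387/29921 = -39340/((-1*140*(-1/108))) - 49387/29921 = -39340/35/27 - 49387/29921 = -39340*27/35 - 49387/29921 = -30348 - 49387/29921 = -908091895/29921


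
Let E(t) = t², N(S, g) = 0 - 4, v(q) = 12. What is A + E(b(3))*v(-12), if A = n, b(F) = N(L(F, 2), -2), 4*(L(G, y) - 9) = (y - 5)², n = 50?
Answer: 242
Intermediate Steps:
L(G, y) = 9 + (-5 + y)²/4 (L(G, y) = 9 + (y - 5)²/4 = 9 + (-5 + y)²/4)
N(S, g) = -4
b(F) = -4
A = 50
A + E(b(3))*v(-12) = 50 + (-4)²*12 = 50 + 16*12 = 50 + 192 = 242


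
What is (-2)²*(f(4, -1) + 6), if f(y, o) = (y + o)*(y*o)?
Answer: -24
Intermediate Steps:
f(y, o) = o*y*(o + y) (f(y, o) = (o + y)*(o*y) = o*y*(o + y))
(-2)²*(f(4, -1) + 6) = (-2)²*(-1*4*(-1 + 4) + 6) = 4*(-1*4*3 + 6) = 4*(-12 + 6) = 4*(-6) = -24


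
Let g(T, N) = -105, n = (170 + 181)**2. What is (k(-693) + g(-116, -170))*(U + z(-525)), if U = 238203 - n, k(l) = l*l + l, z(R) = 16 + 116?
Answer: 55201111434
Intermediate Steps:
z(R) = 132
n = 123201 (n = 351**2 = 123201)
k(l) = l + l**2 (k(l) = l**2 + l = l + l**2)
U = 115002 (U = 238203 - 1*123201 = 238203 - 123201 = 115002)
(k(-693) + g(-116, -170))*(U + z(-525)) = (-693*(1 - 693) - 105)*(115002 + 132) = (-693*(-692) - 105)*115134 = (479556 - 105)*115134 = 479451*115134 = 55201111434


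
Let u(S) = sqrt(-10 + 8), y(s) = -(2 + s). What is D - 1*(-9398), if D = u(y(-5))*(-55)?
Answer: 9398 - 55*I*sqrt(2) ≈ 9398.0 - 77.782*I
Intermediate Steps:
y(s) = -2 - s
u(S) = I*sqrt(2) (u(S) = sqrt(-2) = I*sqrt(2))
D = -55*I*sqrt(2) (D = (I*sqrt(2))*(-55) = -55*I*sqrt(2) ≈ -77.782*I)
D - 1*(-9398) = -55*I*sqrt(2) - 1*(-9398) = -55*I*sqrt(2) + 9398 = 9398 - 55*I*sqrt(2)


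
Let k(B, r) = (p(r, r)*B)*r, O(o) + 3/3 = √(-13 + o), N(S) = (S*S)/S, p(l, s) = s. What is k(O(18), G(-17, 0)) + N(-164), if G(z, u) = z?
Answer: -453 + 289*√5 ≈ 193.22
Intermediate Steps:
N(S) = S (N(S) = S²/S = S)
O(o) = -1 + √(-13 + o)
k(B, r) = B*r² (k(B, r) = (r*B)*r = (B*r)*r = B*r²)
k(O(18), G(-17, 0)) + N(-164) = (-1 + √(-13 + 18))*(-17)² - 164 = (-1 + √5)*289 - 164 = (-289 + 289*√5) - 164 = -453 + 289*√5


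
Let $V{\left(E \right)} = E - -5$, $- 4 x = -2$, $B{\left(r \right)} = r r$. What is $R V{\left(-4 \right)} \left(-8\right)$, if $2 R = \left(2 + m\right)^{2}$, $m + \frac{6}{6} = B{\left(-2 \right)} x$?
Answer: $-36$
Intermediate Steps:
$B{\left(r \right)} = r^{2}$
$x = \frac{1}{2}$ ($x = \left(- \frac{1}{4}\right) \left(-2\right) = \frac{1}{2} \approx 0.5$)
$m = 1$ ($m = -1 + \left(-2\right)^{2} \cdot \frac{1}{2} = -1 + 4 \cdot \frac{1}{2} = -1 + 2 = 1$)
$V{\left(E \right)} = 5 + E$ ($V{\left(E \right)} = E + 5 = 5 + E$)
$R = \frac{9}{2}$ ($R = \frac{\left(2 + 1\right)^{2}}{2} = \frac{3^{2}}{2} = \frac{1}{2} \cdot 9 = \frac{9}{2} \approx 4.5$)
$R V{\left(-4 \right)} \left(-8\right) = \frac{9 \left(5 - 4\right)}{2} \left(-8\right) = \frac{9}{2} \cdot 1 \left(-8\right) = \frac{9}{2} \left(-8\right) = -36$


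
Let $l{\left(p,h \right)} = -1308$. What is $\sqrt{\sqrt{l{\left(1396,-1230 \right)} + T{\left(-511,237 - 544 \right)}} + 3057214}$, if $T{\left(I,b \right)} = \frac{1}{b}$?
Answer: $\frac{\sqrt{288139362286 + 307 i \sqrt{123277999}}}{307} \approx 1748.5 + 0.010342 i$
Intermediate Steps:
$\sqrt{\sqrt{l{\left(1396,-1230 \right)} + T{\left(-511,237 - 544 \right)}} + 3057214} = \sqrt{\sqrt{-1308 + \frac{1}{237 - 544}} + 3057214} = \sqrt{\sqrt{-1308 + \frac{1}{-307}} + 3057214} = \sqrt{\sqrt{-1308 - \frac{1}{307}} + 3057214} = \sqrt{\sqrt{- \frac{401557}{307}} + 3057214} = \sqrt{\frac{i \sqrt{123277999}}{307} + 3057214} = \sqrt{3057214 + \frac{i \sqrt{123277999}}{307}}$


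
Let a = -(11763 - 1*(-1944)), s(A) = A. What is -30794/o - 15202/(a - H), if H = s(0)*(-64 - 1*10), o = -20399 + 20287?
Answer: 211897991/767592 ≈ 276.06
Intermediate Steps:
o = -112
a = -13707 (a = -(11763 + 1944) = -1*13707 = -13707)
H = 0 (H = 0*(-64 - 1*10) = 0*(-64 - 10) = 0*(-74) = 0)
-30794/o - 15202/(a - H) = -30794/(-112) - 15202/(-13707 - 1*0) = -30794*(-1/112) - 15202/(-13707 + 0) = 15397/56 - 15202/(-13707) = 15397/56 - 15202*(-1/13707) = 15397/56 + 15202/13707 = 211897991/767592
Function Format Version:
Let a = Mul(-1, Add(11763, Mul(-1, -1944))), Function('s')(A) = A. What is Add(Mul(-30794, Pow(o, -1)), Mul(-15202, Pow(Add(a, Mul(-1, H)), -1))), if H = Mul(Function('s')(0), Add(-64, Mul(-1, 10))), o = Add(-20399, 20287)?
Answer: Rational(211897991, 767592) ≈ 276.06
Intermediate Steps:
o = -112
a = -13707 (a = Mul(-1, Add(11763, 1944)) = Mul(-1, 13707) = -13707)
H = 0 (H = Mul(0, Add(-64, Mul(-1, 10))) = Mul(0, Add(-64, -10)) = Mul(0, -74) = 0)
Add(Mul(-30794, Pow(o, -1)), Mul(-15202, Pow(Add(a, Mul(-1, H)), -1))) = Add(Mul(-30794, Pow(-112, -1)), Mul(-15202, Pow(Add(-13707, Mul(-1, 0)), -1))) = Add(Mul(-30794, Rational(-1, 112)), Mul(-15202, Pow(Add(-13707, 0), -1))) = Add(Rational(15397, 56), Mul(-15202, Pow(-13707, -1))) = Add(Rational(15397, 56), Mul(-15202, Rational(-1, 13707))) = Add(Rational(15397, 56), Rational(15202, 13707)) = Rational(211897991, 767592)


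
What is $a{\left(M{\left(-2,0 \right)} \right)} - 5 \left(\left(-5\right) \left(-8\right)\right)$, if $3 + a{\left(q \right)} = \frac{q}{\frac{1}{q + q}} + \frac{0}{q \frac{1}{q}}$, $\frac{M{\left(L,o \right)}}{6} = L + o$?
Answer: $85$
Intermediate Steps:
$M{\left(L,o \right)} = 6 L + 6 o$ ($M{\left(L,o \right)} = 6 \left(L + o\right) = 6 L + 6 o$)
$a{\left(q \right)} = -3 + 2 q^{2}$ ($a{\left(q \right)} = -3 + \left(\frac{q}{\frac{1}{q + q}} + \frac{0}{q \frac{1}{q}}\right) = -3 + \left(\frac{q}{\frac{1}{2 q}} + \frac{0}{1}\right) = -3 + \left(\frac{q}{\frac{1}{2} \frac{1}{q}} + 0 \cdot 1\right) = -3 + \left(q 2 q + 0\right) = -3 + \left(2 q^{2} + 0\right) = -3 + 2 q^{2}$)
$a{\left(M{\left(-2,0 \right)} \right)} - 5 \left(\left(-5\right) \left(-8\right)\right) = \left(-3 + 2 \left(6 \left(-2\right) + 6 \cdot 0\right)^{2}\right) - 5 \left(\left(-5\right) \left(-8\right)\right) = \left(-3 + 2 \left(-12 + 0\right)^{2}\right) - 200 = \left(-3 + 2 \left(-12\right)^{2}\right) - 200 = \left(-3 + 2 \cdot 144\right) - 200 = \left(-3 + 288\right) - 200 = 285 - 200 = 85$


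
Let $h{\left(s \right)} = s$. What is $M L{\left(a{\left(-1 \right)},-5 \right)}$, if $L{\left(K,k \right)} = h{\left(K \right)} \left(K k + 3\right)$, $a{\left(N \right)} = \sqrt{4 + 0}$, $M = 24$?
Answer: $-336$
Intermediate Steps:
$a{\left(N \right)} = 2$ ($a{\left(N \right)} = \sqrt{4} = 2$)
$L{\left(K,k \right)} = K \left(3 + K k\right)$ ($L{\left(K,k \right)} = K \left(K k + 3\right) = K \left(3 + K k\right)$)
$M L{\left(a{\left(-1 \right)},-5 \right)} = 24 \cdot 2 \left(3 + 2 \left(-5\right)\right) = 24 \cdot 2 \left(3 - 10\right) = 24 \cdot 2 \left(-7\right) = 24 \left(-14\right) = -336$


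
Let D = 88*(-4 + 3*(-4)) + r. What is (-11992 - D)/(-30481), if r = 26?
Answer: 10610/30481 ≈ 0.34809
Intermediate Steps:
D = -1382 (D = 88*(-4 + 3*(-4)) + 26 = 88*(-4 - 12) + 26 = 88*(-16) + 26 = -1408 + 26 = -1382)
(-11992 - D)/(-30481) = (-11992 - 1*(-1382))/(-30481) = (-11992 + 1382)*(-1/30481) = -10610*(-1/30481) = 10610/30481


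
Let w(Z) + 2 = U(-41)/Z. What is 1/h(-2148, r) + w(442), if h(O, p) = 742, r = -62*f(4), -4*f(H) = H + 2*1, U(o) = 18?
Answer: -321065/163982 ≈ -1.9579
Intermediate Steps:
f(H) = -½ - H/4 (f(H) = -(H + 2*1)/4 = -(H + 2)/4 = -(2 + H)/4 = -½ - H/4)
r = 93 (r = -62*(-½ - ¼*4) = -62*(-½ - 1) = -62*(-3/2) = 93)
w(Z) = -2 + 18/Z
1/h(-2148, r) + w(442) = 1/742 + (-2 + 18/442) = 1/742 + (-2 + 18*(1/442)) = 1/742 + (-2 + 9/221) = 1/742 - 433/221 = -321065/163982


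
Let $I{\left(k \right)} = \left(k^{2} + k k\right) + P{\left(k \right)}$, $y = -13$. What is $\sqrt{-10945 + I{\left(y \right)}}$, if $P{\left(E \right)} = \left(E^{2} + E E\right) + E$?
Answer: $i \sqrt{10282} \approx 101.4 i$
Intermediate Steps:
$P{\left(E \right)} = E + 2 E^{2}$ ($P{\left(E \right)} = \left(E^{2} + E^{2}\right) + E = 2 E^{2} + E = E + 2 E^{2}$)
$I{\left(k \right)} = 2 k^{2} + k \left(1 + 2 k\right)$ ($I{\left(k \right)} = \left(k^{2} + k k\right) + k \left(1 + 2 k\right) = \left(k^{2} + k^{2}\right) + k \left(1 + 2 k\right) = 2 k^{2} + k \left(1 + 2 k\right)$)
$\sqrt{-10945 + I{\left(y \right)}} = \sqrt{-10945 - 13 \left(1 + 4 \left(-13\right)\right)} = \sqrt{-10945 - 13 \left(1 - 52\right)} = \sqrt{-10945 - -663} = \sqrt{-10945 + 663} = \sqrt{-10282} = i \sqrt{10282}$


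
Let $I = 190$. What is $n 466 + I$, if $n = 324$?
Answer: $151174$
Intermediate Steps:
$n 466 + I = 324 \cdot 466 + 190 = 150984 + 190 = 151174$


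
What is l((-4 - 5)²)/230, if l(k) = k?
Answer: 81/230 ≈ 0.35217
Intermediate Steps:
l((-4 - 5)²)/230 = (-4 - 5)²/230 = (-9)²*(1/230) = 81*(1/230) = 81/230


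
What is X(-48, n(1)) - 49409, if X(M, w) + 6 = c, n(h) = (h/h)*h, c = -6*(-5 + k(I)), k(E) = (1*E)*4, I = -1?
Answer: -49361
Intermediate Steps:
k(E) = 4*E (k(E) = E*4 = 4*E)
c = 54 (c = -6*(-5 + 4*(-1)) = -6*(-5 - 4) = -6*(-9) = 54)
n(h) = h (n(h) = 1*h = h)
X(M, w) = 48 (X(M, w) = -6 + 54 = 48)
X(-48, n(1)) - 49409 = 48 - 49409 = -49361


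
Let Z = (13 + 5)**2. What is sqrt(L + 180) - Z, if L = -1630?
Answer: -324 + 5*I*sqrt(58) ≈ -324.0 + 38.079*I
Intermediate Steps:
Z = 324 (Z = 18**2 = 324)
sqrt(L + 180) - Z = sqrt(-1630 + 180) - 1*324 = sqrt(-1450) - 324 = 5*I*sqrt(58) - 324 = -324 + 5*I*sqrt(58)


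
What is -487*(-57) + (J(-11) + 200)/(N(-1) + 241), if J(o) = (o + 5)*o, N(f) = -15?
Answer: 3136900/113 ≈ 27760.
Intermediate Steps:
J(o) = o*(5 + o) (J(o) = (5 + o)*o = o*(5 + o))
-487*(-57) + (J(-11) + 200)/(N(-1) + 241) = -487*(-57) + (-11*(5 - 11) + 200)/(-15 + 241) = 27759 + (-11*(-6) + 200)/226 = 27759 + (66 + 200)*(1/226) = 27759 + 266*(1/226) = 27759 + 133/113 = 3136900/113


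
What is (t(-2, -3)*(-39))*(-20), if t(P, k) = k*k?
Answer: 7020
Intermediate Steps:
t(P, k) = k**2
(t(-2, -3)*(-39))*(-20) = ((-3)**2*(-39))*(-20) = (9*(-39))*(-20) = -351*(-20) = 7020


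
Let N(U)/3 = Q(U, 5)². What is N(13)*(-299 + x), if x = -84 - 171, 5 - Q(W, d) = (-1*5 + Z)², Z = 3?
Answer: -1662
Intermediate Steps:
Q(W, d) = 1 (Q(W, d) = 5 - (-1*5 + 3)² = 5 - (-5 + 3)² = 5 - 1*(-2)² = 5 - 1*4 = 5 - 4 = 1)
x = -255
N(U) = 3 (N(U) = 3*1² = 3*1 = 3)
N(13)*(-299 + x) = 3*(-299 - 255) = 3*(-554) = -1662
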